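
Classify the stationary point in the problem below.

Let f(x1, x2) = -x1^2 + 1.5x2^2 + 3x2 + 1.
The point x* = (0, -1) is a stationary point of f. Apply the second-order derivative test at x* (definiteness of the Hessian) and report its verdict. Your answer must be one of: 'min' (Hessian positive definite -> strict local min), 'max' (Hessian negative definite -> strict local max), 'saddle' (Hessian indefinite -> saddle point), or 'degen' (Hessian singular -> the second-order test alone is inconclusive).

Compute the Hessian H = grad^2 f:
  H = [[-2, 0], [0, 3]]
Verify stationarity: grad f(x*) = H x* + g = (0, 0).
Eigenvalues of H: -2, 3.
Eigenvalues have mixed signs, so H is indefinite -> x* is a saddle point.

saddle


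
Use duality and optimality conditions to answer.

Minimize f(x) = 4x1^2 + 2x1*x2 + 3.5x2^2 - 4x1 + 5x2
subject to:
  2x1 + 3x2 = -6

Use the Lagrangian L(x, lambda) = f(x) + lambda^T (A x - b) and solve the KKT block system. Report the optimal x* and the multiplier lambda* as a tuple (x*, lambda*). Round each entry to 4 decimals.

Form the Lagrangian:
  L(x, lambda) = (1/2) x^T Q x + c^T x + lambda^T (A x - b)
Stationarity (grad_x L = 0): Q x + c + A^T lambda = 0.
Primal feasibility: A x = b.

This gives the KKT block system:
  [ Q   A^T ] [ x     ]   [-c ]
  [ A    0  ] [ lambda ] = [ b ]

Solving the linear system:
  x*      = (0.2368, -2.1579)
  lambda* = (3.2105)
  f(x*)   = 3.7632

x* = (0.2368, -2.1579), lambda* = (3.2105)


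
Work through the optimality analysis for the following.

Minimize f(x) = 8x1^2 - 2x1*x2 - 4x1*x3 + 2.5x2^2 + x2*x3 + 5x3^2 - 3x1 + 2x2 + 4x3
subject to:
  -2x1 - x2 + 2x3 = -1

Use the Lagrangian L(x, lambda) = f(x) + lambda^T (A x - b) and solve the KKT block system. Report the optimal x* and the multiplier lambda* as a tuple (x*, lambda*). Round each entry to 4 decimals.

Form the Lagrangian:
  L(x, lambda) = (1/2) x^T Q x + c^T x + lambda^T (A x - b)
Stationarity (grad_x L = 0): Q x + c + A^T lambda = 0.
Primal feasibility: A x = b.

This gives the KKT block system:
  [ Q   A^T ] [ x     ]   [-c ]
  [ A    0  ] [ lambda ] = [ b ]

Solving the linear system:
  x*      = (0.1275, -0.1477, -0.4463)
  lambda* = (0.5604)
  f(x*)   = -0.9513

x* = (0.1275, -0.1477, -0.4463), lambda* = (0.5604)


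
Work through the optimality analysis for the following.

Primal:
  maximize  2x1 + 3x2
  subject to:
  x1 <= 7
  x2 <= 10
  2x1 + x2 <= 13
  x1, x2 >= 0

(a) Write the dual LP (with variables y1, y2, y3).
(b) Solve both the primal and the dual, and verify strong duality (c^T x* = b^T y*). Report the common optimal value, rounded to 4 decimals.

The standard primal-dual pair for 'max c^T x s.t. A x <= b, x >= 0' is:
  Dual:  min b^T y  s.t.  A^T y >= c,  y >= 0.

So the dual LP is:
  minimize  7y1 + 10y2 + 13y3
  subject to:
    y1 + 2y3 >= 2
    y2 + y3 >= 3
    y1, y2, y3 >= 0

Solving the primal: x* = (1.5, 10).
  primal value c^T x* = 33.
Solving the dual: y* = (0, 2, 1).
  dual value b^T y* = 33.
Strong duality: c^T x* = b^T y*. Confirmed.

33


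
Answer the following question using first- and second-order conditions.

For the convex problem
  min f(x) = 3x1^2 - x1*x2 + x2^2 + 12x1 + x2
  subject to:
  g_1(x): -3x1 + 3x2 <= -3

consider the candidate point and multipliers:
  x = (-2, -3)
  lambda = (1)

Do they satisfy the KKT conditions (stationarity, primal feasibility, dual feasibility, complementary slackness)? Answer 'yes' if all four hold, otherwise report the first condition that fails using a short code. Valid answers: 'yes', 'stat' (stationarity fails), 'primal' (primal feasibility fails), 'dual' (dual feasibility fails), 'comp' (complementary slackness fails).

Gradient of f: grad f(x) = Q x + c = (3, -3)
Constraint values g_i(x) = a_i^T x - b_i:
  g_1((-2, -3)) = 0
Stationarity residual: grad f(x) + sum_i lambda_i a_i = (0, 0)
  -> stationarity OK
Primal feasibility (all g_i <= 0): OK
Dual feasibility (all lambda_i >= 0): OK
Complementary slackness (lambda_i * g_i(x) = 0 for all i): OK

Verdict: yes, KKT holds.

yes


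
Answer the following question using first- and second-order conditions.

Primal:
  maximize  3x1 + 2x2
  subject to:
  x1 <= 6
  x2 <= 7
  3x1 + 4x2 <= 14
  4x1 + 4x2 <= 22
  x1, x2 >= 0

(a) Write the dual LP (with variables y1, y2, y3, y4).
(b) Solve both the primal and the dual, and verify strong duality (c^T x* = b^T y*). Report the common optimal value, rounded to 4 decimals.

The standard primal-dual pair for 'max c^T x s.t. A x <= b, x >= 0' is:
  Dual:  min b^T y  s.t.  A^T y >= c,  y >= 0.

So the dual LP is:
  minimize  6y1 + 7y2 + 14y3 + 22y4
  subject to:
    y1 + 3y3 + 4y4 >= 3
    y2 + 4y3 + 4y4 >= 2
    y1, y2, y3, y4 >= 0

Solving the primal: x* = (4.6667, 0).
  primal value c^T x* = 14.
Solving the dual: y* = (0, 0, 1, 0).
  dual value b^T y* = 14.
Strong duality: c^T x* = b^T y*. Confirmed.

14


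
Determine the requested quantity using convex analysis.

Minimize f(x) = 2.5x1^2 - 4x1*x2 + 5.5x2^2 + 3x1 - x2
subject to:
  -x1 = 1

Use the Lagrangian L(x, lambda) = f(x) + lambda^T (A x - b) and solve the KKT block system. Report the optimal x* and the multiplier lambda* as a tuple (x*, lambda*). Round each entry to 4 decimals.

Form the Lagrangian:
  L(x, lambda) = (1/2) x^T Q x + c^T x + lambda^T (A x - b)
Stationarity (grad_x L = 0): Q x + c + A^T lambda = 0.
Primal feasibility: A x = b.

This gives the KKT block system:
  [ Q   A^T ] [ x     ]   [-c ]
  [ A    0  ] [ lambda ] = [ b ]

Solving the linear system:
  x*      = (-1, -0.2727)
  lambda* = (-0.9091)
  f(x*)   = -0.9091

x* = (-1, -0.2727), lambda* = (-0.9091)


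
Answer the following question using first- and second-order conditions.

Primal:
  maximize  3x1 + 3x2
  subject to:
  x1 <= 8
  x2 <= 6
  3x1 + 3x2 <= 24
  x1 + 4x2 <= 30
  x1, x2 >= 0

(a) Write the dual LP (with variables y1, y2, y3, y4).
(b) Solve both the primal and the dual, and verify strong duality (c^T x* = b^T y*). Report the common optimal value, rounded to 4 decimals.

The standard primal-dual pair for 'max c^T x s.t. A x <= b, x >= 0' is:
  Dual:  min b^T y  s.t.  A^T y >= c,  y >= 0.

So the dual LP is:
  minimize  8y1 + 6y2 + 24y3 + 30y4
  subject to:
    y1 + 3y3 + y4 >= 3
    y2 + 3y3 + 4y4 >= 3
    y1, y2, y3, y4 >= 0

Solving the primal: x* = (8, 0).
  primal value c^T x* = 24.
Solving the dual: y* = (0, 0, 1, 0).
  dual value b^T y* = 24.
Strong duality: c^T x* = b^T y*. Confirmed.

24


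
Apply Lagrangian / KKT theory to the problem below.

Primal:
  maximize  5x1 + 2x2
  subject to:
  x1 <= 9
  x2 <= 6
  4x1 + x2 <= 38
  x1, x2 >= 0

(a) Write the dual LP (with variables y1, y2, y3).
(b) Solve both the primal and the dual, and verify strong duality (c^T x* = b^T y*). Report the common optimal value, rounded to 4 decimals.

The standard primal-dual pair for 'max c^T x s.t. A x <= b, x >= 0' is:
  Dual:  min b^T y  s.t.  A^T y >= c,  y >= 0.

So the dual LP is:
  minimize  9y1 + 6y2 + 38y3
  subject to:
    y1 + 4y3 >= 5
    y2 + y3 >= 2
    y1, y2, y3 >= 0

Solving the primal: x* = (8, 6).
  primal value c^T x* = 52.
Solving the dual: y* = (0, 0.75, 1.25).
  dual value b^T y* = 52.
Strong duality: c^T x* = b^T y*. Confirmed.

52


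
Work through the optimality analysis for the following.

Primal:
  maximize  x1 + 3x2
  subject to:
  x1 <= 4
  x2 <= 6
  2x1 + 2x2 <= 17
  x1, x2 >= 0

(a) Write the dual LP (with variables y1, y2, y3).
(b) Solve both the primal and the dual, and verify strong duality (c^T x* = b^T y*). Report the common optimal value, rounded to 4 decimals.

The standard primal-dual pair for 'max c^T x s.t. A x <= b, x >= 0' is:
  Dual:  min b^T y  s.t.  A^T y >= c,  y >= 0.

So the dual LP is:
  minimize  4y1 + 6y2 + 17y3
  subject to:
    y1 + 2y3 >= 1
    y2 + 2y3 >= 3
    y1, y2, y3 >= 0

Solving the primal: x* = (2.5, 6).
  primal value c^T x* = 20.5.
Solving the dual: y* = (0, 2, 0.5).
  dual value b^T y* = 20.5.
Strong duality: c^T x* = b^T y*. Confirmed.

20.5


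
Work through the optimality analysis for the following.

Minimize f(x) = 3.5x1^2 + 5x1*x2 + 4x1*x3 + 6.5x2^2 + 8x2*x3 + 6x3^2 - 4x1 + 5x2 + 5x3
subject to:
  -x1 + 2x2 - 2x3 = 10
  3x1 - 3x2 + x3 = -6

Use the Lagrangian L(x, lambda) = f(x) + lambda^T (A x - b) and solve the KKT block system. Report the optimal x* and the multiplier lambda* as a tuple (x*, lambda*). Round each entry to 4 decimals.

Form the Lagrangian:
  L(x, lambda) = (1/2) x^T Q x + c^T x + lambda^T (A x - b)
Stationarity (grad_x L = 0): Q x + c + A^T lambda = 0.
Primal feasibility: A x = b.

This gives the KKT block system:
  [ Q   A^T ] [ x     ]   [-c ]
  [ A    0  ] [ lambda ] = [ b ]

Solving the linear system:
  x*      = (1.2414, 2.0518, -3.5689)
  lambda* = (-10.0028, -3.5587)
  f(x*)   = 33.062

x* = (1.2414, 2.0518, -3.5689), lambda* = (-10.0028, -3.5587)


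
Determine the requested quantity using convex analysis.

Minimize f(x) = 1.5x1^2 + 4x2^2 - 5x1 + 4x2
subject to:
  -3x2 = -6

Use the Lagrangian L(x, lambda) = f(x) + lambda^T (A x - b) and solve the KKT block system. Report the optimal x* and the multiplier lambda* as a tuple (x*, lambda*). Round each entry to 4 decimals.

Form the Lagrangian:
  L(x, lambda) = (1/2) x^T Q x + c^T x + lambda^T (A x - b)
Stationarity (grad_x L = 0): Q x + c + A^T lambda = 0.
Primal feasibility: A x = b.

This gives the KKT block system:
  [ Q   A^T ] [ x     ]   [-c ]
  [ A    0  ] [ lambda ] = [ b ]

Solving the linear system:
  x*      = (1.6667, 2)
  lambda* = (6.6667)
  f(x*)   = 19.8333

x* = (1.6667, 2), lambda* = (6.6667)


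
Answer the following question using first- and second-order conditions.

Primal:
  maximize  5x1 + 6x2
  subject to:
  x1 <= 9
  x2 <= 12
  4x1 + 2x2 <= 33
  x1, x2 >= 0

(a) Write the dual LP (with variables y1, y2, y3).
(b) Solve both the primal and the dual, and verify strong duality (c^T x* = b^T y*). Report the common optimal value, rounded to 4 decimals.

The standard primal-dual pair for 'max c^T x s.t. A x <= b, x >= 0' is:
  Dual:  min b^T y  s.t.  A^T y >= c,  y >= 0.

So the dual LP is:
  minimize  9y1 + 12y2 + 33y3
  subject to:
    y1 + 4y3 >= 5
    y2 + 2y3 >= 6
    y1, y2, y3 >= 0

Solving the primal: x* = (2.25, 12).
  primal value c^T x* = 83.25.
Solving the dual: y* = (0, 3.5, 1.25).
  dual value b^T y* = 83.25.
Strong duality: c^T x* = b^T y*. Confirmed.

83.25


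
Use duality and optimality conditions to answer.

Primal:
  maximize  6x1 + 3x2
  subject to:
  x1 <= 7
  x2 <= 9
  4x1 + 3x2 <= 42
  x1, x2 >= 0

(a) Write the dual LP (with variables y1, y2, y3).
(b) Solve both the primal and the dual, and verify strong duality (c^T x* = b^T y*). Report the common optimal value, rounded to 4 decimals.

The standard primal-dual pair for 'max c^T x s.t. A x <= b, x >= 0' is:
  Dual:  min b^T y  s.t.  A^T y >= c,  y >= 0.

So the dual LP is:
  minimize  7y1 + 9y2 + 42y3
  subject to:
    y1 + 4y3 >= 6
    y2 + 3y3 >= 3
    y1, y2, y3 >= 0

Solving the primal: x* = (7, 4.6667).
  primal value c^T x* = 56.
Solving the dual: y* = (2, 0, 1).
  dual value b^T y* = 56.
Strong duality: c^T x* = b^T y*. Confirmed.

56


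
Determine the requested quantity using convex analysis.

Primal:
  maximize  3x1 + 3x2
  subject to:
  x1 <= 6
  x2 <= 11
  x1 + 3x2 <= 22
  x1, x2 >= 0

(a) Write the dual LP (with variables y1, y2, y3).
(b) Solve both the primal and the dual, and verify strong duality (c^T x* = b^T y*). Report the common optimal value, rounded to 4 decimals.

The standard primal-dual pair for 'max c^T x s.t. A x <= b, x >= 0' is:
  Dual:  min b^T y  s.t.  A^T y >= c,  y >= 0.

So the dual LP is:
  minimize  6y1 + 11y2 + 22y3
  subject to:
    y1 + y3 >= 3
    y2 + 3y3 >= 3
    y1, y2, y3 >= 0

Solving the primal: x* = (6, 5.3333).
  primal value c^T x* = 34.
Solving the dual: y* = (2, 0, 1).
  dual value b^T y* = 34.
Strong duality: c^T x* = b^T y*. Confirmed.

34


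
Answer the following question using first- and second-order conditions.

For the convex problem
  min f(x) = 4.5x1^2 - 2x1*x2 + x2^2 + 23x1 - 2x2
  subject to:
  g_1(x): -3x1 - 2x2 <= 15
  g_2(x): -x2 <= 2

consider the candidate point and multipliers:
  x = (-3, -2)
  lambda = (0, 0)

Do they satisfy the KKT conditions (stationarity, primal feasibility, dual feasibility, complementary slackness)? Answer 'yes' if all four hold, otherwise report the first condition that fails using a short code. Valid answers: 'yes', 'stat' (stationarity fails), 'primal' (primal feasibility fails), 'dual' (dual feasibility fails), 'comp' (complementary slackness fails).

Gradient of f: grad f(x) = Q x + c = (0, 0)
Constraint values g_i(x) = a_i^T x - b_i:
  g_1((-3, -2)) = -2
  g_2((-3, -2)) = 0
Stationarity residual: grad f(x) + sum_i lambda_i a_i = (0, 0)
  -> stationarity OK
Primal feasibility (all g_i <= 0): OK
Dual feasibility (all lambda_i >= 0): OK
Complementary slackness (lambda_i * g_i(x) = 0 for all i): OK

Verdict: yes, KKT holds.

yes


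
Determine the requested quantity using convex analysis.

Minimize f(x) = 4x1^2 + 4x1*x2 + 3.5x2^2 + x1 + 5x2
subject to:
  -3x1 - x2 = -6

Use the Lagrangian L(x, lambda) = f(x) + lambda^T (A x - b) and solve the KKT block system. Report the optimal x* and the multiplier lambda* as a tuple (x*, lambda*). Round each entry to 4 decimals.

Form the Lagrangian:
  L(x, lambda) = (1/2) x^T Q x + c^T x + lambda^T (A x - b)
Stationarity (grad_x L = 0): Q x + c + A^T lambda = 0.
Primal feasibility: A x = b.

This gives the KKT block system:
  [ Q   A^T ] [ x     ]   [-c ]
  [ A    0  ] [ lambda ] = [ b ]

Solving the linear system:
  x*      = (2.4681, -1.4043)
  lambda* = (5.0426)
  f(x*)   = 12.8511

x* = (2.4681, -1.4043), lambda* = (5.0426)


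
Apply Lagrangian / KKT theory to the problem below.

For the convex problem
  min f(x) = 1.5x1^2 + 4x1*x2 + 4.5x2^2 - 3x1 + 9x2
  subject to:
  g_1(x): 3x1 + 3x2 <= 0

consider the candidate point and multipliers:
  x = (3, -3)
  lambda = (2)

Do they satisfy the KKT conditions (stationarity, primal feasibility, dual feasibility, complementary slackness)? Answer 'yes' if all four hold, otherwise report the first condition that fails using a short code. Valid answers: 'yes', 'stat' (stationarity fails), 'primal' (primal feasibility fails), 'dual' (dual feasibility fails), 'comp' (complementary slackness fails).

Gradient of f: grad f(x) = Q x + c = (-6, -6)
Constraint values g_i(x) = a_i^T x - b_i:
  g_1((3, -3)) = 0
Stationarity residual: grad f(x) + sum_i lambda_i a_i = (0, 0)
  -> stationarity OK
Primal feasibility (all g_i <= 0): OK
Dual feasibility (all lambda_i >= 0): OK
Complementary slackness (lambda_i * g_i(x) = 0 for all i): OK

Verdict: yes, KKT holds.

yes


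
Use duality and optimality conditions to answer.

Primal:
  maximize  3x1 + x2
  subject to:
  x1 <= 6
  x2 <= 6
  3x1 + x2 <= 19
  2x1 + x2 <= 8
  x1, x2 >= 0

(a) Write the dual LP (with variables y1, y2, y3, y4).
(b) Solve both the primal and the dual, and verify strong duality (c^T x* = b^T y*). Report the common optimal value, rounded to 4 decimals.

The standard primal-dual pair for 'max c^T x s.t. A x <= b, x >= 0' is:
  Dual:  min b^T y  s.t.  A^T y >= c,  y >= 0.

So the dual LP is:
  minimize  6y1 + 6y2 + 19y3 + 8y4
  subject to:
    y1 + 3y3 + 2y4 >= 3
    y2 + y3 + y4 >= 1
    y1, y2, y3, y4 >= 0

Solving the primal: x* = (4, 0).
  primal value c^T x* = 12.
Solving the dual: y* = (0, 0, 0, 1.5).
  dual value b^T y* = 12.
Strong duality: c^T x* = b^T y*. Confirmed.

12


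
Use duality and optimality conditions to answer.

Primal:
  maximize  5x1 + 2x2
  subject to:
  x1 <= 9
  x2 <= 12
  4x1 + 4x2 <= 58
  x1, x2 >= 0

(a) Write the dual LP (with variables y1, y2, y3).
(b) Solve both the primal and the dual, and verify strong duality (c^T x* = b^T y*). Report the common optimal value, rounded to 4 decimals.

The standard primal-dual pair for 'max c^T x s.t. A x <= b, x >= 0' is:
  Dual:  min b^T y  s.t.  A^T y >= c,  y >= 0.

So the dual LP is:
  minimize  9y1 + 12y2 + 58y3
  subject to:
    y1 + 4y3 >= 5
    y2 + 4y3 >= 2
    y1, y2, y3 >= 0

Solving the primal: x* = (9, 5.5).
  primal value c^T x* = 56.
Solving the dual: y* = (3, 0, 0.5).
  dual value b^T y* = 56.
Strong duality: c^T x* = b^T y*. Confirmed.

56


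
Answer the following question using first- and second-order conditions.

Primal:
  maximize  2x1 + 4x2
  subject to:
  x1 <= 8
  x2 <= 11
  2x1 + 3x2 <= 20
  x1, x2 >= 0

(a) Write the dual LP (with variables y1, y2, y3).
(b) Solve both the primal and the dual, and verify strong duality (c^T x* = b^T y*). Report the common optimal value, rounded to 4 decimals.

The standard primal-dual pair for 'max c^T x s.t. A x <= b, x >= 0' is:
  Dual:  min b^T y  s.t.  A^T y >= c,  y >= 0.

So the dual LP is:
  minimize  8y1 + 11y2 + 20y3
  subject to:
    y1 + 2y3 >= 2
    y2 + 3y3 >= 4
    y1, y2, y3 >= 0

Solving the primal: x* = (0, 6.6667).
  primal value c^T x* = 26.6667.
Solving the dual: y* = (0, 0, 1.3333).
  dual value b^T y* = 26.6667.
Strong duality: c^T x* = b^T y*. Confirmed.

26.6667


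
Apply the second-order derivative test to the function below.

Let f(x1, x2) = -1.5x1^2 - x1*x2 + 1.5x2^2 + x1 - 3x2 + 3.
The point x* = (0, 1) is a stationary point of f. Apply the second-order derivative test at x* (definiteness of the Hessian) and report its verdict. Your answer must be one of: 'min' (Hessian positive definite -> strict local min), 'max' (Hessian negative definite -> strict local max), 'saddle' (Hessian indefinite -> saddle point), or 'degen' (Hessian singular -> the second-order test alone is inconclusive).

Compute the Hessian H = grad^2 f:
  H = [[-3, -1], [-1, 3]]
Verify stationarity: grad f(x*) = H x* + g = (0, 0).
Eigenvalues of H: -3.1623, 3.1623.
Eigenvalues have mixed signs, so H is indefinite -> x* is a saddle point.

saddle


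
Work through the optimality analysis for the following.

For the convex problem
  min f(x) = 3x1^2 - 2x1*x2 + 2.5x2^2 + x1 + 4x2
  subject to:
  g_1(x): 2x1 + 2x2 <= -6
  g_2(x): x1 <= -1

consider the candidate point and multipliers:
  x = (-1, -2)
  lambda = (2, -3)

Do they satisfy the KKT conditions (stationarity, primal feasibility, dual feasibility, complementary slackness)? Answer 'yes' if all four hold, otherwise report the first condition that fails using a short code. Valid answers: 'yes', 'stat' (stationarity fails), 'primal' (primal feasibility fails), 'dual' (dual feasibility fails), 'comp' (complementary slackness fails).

Gradient of f: grad f(x) = Q x + c = (-1, -4)
Constraint values g_i(x) = a_i^T x - b_i:
  g_1((-1, -2)) = 0
  g_2((-1, -2)) = 0
Stationarity residual: grad f(x) + sum_i lambda_i a_i = (0, 0)
  -> stationarity OK
Primal feasibility (all g_i <= 0): OK
Dual feasibility (all lambda_i >= 0): FAILS
Complementary slackness (lambda_i * g_i(x) = 0 for all i): OK

Verdict: the first failing condition is dual_feasibility -> dual.

dual


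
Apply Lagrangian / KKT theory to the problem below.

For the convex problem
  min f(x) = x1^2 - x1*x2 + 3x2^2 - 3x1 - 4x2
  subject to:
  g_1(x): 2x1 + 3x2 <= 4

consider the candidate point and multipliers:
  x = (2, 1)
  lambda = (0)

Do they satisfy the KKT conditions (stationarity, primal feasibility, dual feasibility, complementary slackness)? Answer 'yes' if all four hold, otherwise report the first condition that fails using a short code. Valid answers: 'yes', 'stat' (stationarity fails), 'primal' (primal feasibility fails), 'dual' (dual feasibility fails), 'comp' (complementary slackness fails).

Gradient of f: grad f(x) = Q x + c = (0, 0)
Constraint values g_i(x) = a_i^T x - b_i:
  g_1((2, 1)) = 3
Stationarity residual: grad f(x) + sum_i lambda_i a_i = (0, 0)
  -> stationarity OK
Primal feasibility (all g_i <= 0): FAILS
Dual feasibility (all lambda_i >= 0): OK
Complementary slackness (lambda_i * g_i(x) = 0 for all i): OK

Verdict: the first failing condition is primal_feasibility -> primal.

primal


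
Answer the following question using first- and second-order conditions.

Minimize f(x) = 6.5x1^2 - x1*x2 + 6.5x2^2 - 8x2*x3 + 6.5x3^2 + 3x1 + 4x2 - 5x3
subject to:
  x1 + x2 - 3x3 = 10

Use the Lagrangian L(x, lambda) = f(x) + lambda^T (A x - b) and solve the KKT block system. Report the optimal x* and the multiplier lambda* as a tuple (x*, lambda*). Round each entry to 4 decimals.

Form the Lagrangian:
  L(x, lambda) = (1/2) x^T Q x + c^T x + lambda^T (A x - b)
Stationarity (grad_x L = 0): Q x + c + A^T lambda = 0.
Primal feasibility: A x = b.

This gives the KKT block system:
  [ Q   A^T ] [ x     ]   [-c ]
  [ A    0  ] [ lambda ] = [ b ]

Solving the linear system:
  x*      = (0.6877, -1.4298, -3.5807)
  lambda* = (-13.3702)
  f(x*)   = 73.9746

x* = (0.6877, -1.4298, -3.5807), lambda* = (-13.3702)


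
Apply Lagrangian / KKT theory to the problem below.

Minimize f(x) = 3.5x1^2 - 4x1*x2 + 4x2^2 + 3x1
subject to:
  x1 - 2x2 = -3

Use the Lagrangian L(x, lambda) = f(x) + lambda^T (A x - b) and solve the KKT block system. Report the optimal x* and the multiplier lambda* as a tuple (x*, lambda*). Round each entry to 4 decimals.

Form the Lagrangian:
  L(x, lambda) = (1/2) x^T Q x + c^T x + lambda^T (A x - b)
Stationarity (grad_x L = 0): Q x + c + A^T lambda = 0.
Primal feasibility: A x = b.

This gives the KKT block system:
  [ Q   A^T ] [ x     ]   [-c ]
  [ A    0  ] [ lambda ] = [ b ]

Solving the linear system:
  x*      = (-0.6, 1.2)
  lambda* = (6)
  f(x*)   = 8.1

x* = (-0.6, 1.2), lambda* = (6)


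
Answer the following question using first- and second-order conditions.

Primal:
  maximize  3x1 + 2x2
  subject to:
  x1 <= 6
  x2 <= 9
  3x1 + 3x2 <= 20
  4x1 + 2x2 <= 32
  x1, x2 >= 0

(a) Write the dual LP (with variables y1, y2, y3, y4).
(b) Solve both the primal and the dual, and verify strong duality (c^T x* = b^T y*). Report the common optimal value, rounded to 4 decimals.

The standard primal-dual pair for 'max c^T x s.t. A x <= b, x >= 0' is:
  Dual:  min b^T y  s.t.  A^T y >= c,  y >= 0.

So the dual LP is:
  minimize  6y1 + 9y2 + 20y3 + 32y4
  subject to:
    y1 + 3y3 + 4y4 >= 3
    y2 + 3y3 + 2y4 >= 2
    y1, y2, y3, y4 >= 0

Solving the primal: x* = (6, 0.6667).
  primal value c^T x* = 19.3333.
Solving the dual: y* = (1, 0, 0.6667, 0).
  dual value b^T y* = 19.3333.
Strong duality: c^T x* = b^T y*. Confirmed.

19.3333


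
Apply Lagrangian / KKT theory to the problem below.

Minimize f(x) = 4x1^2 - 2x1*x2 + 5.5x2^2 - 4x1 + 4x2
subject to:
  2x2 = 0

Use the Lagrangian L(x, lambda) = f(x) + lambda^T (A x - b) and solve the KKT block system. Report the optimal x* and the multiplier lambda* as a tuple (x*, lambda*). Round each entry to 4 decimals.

Form the Lagrangian:
  L(x, lambda) = (1/2) x^T Q x + c^T x + lambda^T (A x - b)
Stationarity (grad_x L = 0): Q x + c + A^T lambda = 0.
Primal feasibility: A x = b.

This gives the KKT block system:
  [ Q   A^T ] [ x     ]   [-c ]
  [ A    0  ] [ lambda ] = [ b ]

Solving the linear system:
  x*      = (0.5, 0)
  lambda* = (-1.5)
  f(x*)   = -1

x* = (0.5, 0), lambda* = (-1.5)


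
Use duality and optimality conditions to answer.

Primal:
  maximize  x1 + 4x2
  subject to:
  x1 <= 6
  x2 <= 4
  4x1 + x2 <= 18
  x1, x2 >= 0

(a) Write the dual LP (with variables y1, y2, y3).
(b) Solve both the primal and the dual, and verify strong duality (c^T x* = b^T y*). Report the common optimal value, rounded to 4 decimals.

The standard primal-dual pair for 'max c^T x s.t. A x <= b, x >= 0' is:
  Dual:  min b^T y  s.t.  A^T y >= c,  y >= 0.

So the dual LP is:
  minimize  6y1 + 4y2 + 18y3
  subject to:
    y1 + 4y3 >= 1
    y2 + y3 >= 4
    y1, y2, y3 >= 0

Solving the primal: x* = (3.5, 4).
  primal value c^T x* = 19.5.
Solving the dual: y* = (0, 3.75, 0.25).
  dual value b^T y* = 19.5.
Strong duality: c^T x* = b^T y*. Confirmed.

19.5


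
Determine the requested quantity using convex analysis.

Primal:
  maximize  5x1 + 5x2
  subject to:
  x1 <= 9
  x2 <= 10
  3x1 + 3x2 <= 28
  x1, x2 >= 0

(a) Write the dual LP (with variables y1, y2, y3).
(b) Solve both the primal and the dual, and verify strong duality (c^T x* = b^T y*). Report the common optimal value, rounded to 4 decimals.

The standard primal-dual pair for 'max c^T x s.t. A x <= b, x >= 0' is:
  Dual:  min b^T y  s.t.  A^T y >= c,  y >= 0.

So the dual LP is:
  minimize  9y1 + 10y2 + 28y3
  subject to:
    y1 + 3y3 >= 5
    y2 + 3y3 >= 5
    y1, y2, y3 >= 0

Solving the primal: x* = (0, 9.3333).
  primal value c^T x* = 46.6667.
Solving the dual: y* = (0, 0, 1.6667).
  dual value b^T y* = 46.6667.
Strong duality: c^T x* = b^T y*. Confirmed.

46.6667


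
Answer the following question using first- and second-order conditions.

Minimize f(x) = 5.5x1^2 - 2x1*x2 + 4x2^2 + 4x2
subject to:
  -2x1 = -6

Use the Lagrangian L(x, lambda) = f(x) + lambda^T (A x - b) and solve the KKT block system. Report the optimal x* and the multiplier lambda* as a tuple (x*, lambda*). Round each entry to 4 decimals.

Form the Lagrangian:
  L(x, lambda) = (1/2) x^T Q x + c^T x + lambda^T (A x - b)
Stationarity (grad_x L = 0): Q x + c + A^T lambda = 0.
Primal feasibility: A x = b.

This gives the KKT block system:
  [ Q   A^T ] [ x     ]   [-c ]
  [ A    0  ] [ lambda ] = [ b ]

Solving the linear system:
  x*      = (3, 0.25)
  lambda* = (16.25)
  f(x*)   = 49.25

x* = (3, 0.25), lambda* = (16.25)


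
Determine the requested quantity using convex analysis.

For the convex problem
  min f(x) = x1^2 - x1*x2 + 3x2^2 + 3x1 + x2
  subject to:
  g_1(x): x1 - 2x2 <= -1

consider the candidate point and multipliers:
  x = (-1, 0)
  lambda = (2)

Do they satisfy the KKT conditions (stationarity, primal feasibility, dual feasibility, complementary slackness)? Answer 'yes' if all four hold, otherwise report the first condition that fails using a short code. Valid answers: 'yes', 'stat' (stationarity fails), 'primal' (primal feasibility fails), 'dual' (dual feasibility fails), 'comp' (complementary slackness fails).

Gradient of f: grad f(x) = Q x + c = (1, 2)
Constraint values g_i(x) = a_i^T x - b_i:
  g_1((-1, 0)) = 0
Stationarity residual: grad f(x) + sum_i lambda_i a_i = (3, -2)
  -> stationarity FAILS
Primal feasibility (all g_i <= 0): OK
Dual feasibility (all lambda_i >= 0): OK
Complementary slackness (lambda_i * g_i(x) = 0 for all i): OK

Verdict: the first failing condition is stationarity -> stat.

stat


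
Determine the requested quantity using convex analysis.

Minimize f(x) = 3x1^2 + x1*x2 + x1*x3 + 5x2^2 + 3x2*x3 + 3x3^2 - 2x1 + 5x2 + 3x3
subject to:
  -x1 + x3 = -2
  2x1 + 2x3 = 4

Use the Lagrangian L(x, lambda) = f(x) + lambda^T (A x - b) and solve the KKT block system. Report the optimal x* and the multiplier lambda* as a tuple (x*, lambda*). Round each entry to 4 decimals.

Form the Lagrangian:
  L(x, lambda) = (1/2) x^T Q x + c^T x + lambda^T (A x - b)
Stationarity (grad_x L = 0): Q x + c + A^T lambda = 0.
Primal feasibility: A x = b.

This gives the KKT block system:
  [ Q   A^T ] [ x     ]   [-c ]
  [ A    0  ] [ lambda ] = [ b ]

Solving the linear system:
  x*      = (2, -0.7, 0)
  lambda* = (3.2, -3.05)
  f(x*)   = 5.55

x* = (2, -0.7, 0), lambda* = (3.2, -3.05)


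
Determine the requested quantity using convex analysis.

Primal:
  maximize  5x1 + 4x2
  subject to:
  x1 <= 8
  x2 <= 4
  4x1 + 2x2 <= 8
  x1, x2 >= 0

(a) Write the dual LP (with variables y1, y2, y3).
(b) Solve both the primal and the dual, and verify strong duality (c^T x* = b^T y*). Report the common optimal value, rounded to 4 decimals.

The standard primal-dual pair for 'max c^T x s.t. A x <= b, x >= 0' is:
  Dual:  min b^T y  s.t.  A^T y >= c,  y >= 0.

So the dual LP is:
  minimize  8y1 + 4y2 + 8y3
  subject to:
    y1 + 4y3 >= 5
    y2 + 2y3 >= 4
    y1, y2, y3 >= 0

Solving the primal: x* = (0, 4).
  primal value c^T x* = 16.
Solving the dual: y* = (0, 1.5, 1.25).
  dual value b^T y* = 16.
Strong duality: c^T x* = b^T y*. Confirmed.

16


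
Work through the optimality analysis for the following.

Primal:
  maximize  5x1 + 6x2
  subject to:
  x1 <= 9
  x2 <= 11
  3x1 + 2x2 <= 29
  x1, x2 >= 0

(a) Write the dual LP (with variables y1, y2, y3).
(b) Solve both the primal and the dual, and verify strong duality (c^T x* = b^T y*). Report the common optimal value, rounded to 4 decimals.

The standard primal-dual pair for 'max c^T x s.t. A x <= b, x >= 0' is:
  Dual:  min b^T y  s.t.  A^T y >= c,  y >= 0.

So the dual LP is:
  minimize  9y1 + 11y2 + 29y3
  subject to:
    y1 + 3y3 >= 5
    y2 + 2y3 >= 6
    y1, y2, y3 >= 0

Solving the primal: x* = (2.3333, 11).
  primal value c^T x* = 77.6667.
Solving the dual: y* = (0, 2.6667, 1.6667).
  dual value b^T y* = 77.6667.
Strong duality: c^T x* = b^T y*. Confirmed.

77.6667


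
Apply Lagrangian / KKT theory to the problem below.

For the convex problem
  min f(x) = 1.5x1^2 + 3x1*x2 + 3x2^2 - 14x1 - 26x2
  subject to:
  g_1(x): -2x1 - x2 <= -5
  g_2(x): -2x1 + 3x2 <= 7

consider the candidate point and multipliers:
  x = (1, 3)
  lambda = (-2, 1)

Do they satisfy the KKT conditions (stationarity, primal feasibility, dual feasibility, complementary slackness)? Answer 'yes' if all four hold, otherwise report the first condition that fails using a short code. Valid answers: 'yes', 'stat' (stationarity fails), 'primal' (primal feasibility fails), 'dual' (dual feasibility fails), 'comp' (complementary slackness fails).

Gradient of f: grad f(x) = Q x + c = (-2, -5)
Constraint values g_i(x) = a_i^T x - b_i:
  g_1((1, 3)) = 0
  g_2((1, 3)) = 0
Stationarity residual: grad f(x) + sum_i lambda_i a_i = (0, 0)
  -> stationarity OK
Primal feasibility (all g_i <= 0): OK
Dual feasibility (all lambda_i >= 0): FAILS
Complementary slackness (lambda_i * g_i(x) = 0 for all i): OK

Verdict: the first failing condition is dual_feasibility -> dual.

dual


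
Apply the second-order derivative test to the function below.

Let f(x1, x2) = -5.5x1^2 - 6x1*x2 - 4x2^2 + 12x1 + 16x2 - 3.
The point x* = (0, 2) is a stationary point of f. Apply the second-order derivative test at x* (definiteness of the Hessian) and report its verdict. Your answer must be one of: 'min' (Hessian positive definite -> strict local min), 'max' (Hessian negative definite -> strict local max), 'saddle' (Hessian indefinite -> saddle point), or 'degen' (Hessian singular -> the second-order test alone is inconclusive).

Compute the Hessian H = grad^2 f:
  H = [[-11, -6], [-6, -8]]
Verify stationarity: grad f(x*) = H x* + g = (0, 0).
Eigenvalues of H: -15.6847, -3.3153.
Both eigenvalues < 0, so H is negative definite -> x* is a strict local max.

max


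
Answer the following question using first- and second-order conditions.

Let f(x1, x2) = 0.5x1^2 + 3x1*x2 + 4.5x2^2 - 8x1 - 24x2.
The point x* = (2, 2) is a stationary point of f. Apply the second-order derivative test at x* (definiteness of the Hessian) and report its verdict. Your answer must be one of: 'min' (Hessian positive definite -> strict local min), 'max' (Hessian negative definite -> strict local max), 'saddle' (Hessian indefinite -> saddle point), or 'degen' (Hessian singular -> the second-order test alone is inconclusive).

Compute the Hessian H = grad^2 f:
  H = [[1, 3], [3, 9]]
Verify stationarity: grad f(x*) = H x* + g = (0, 0).
Eigenvalues of H: 0, 10.
H has a zero eigenvalue (singular; positive semidefinite but not definite), so H is neither positive definite, negative definite, nor indefinite. The second-order test alone is inconclusive -> degen.
(Indeed, f is constant along the null direction of H through x*, so x* is not a strict local extremum.)

degen


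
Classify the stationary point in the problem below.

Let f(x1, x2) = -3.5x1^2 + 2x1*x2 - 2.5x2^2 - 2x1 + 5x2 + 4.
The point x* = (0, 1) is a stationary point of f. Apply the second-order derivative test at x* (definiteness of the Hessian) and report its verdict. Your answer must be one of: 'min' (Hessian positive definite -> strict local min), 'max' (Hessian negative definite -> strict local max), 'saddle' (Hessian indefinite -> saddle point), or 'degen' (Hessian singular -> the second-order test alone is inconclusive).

Compute the Hessian H = grad^2 f:
  H = [[-7, 2], [2, -5]]
Verify stationarity: grad f(x*) = H x* + g = (0, 0).
Eigenvalues of H: -8.2361, -3.7639.
Both eigenvalues < 0, so H is negative definite -> x* is a strict local max.

max


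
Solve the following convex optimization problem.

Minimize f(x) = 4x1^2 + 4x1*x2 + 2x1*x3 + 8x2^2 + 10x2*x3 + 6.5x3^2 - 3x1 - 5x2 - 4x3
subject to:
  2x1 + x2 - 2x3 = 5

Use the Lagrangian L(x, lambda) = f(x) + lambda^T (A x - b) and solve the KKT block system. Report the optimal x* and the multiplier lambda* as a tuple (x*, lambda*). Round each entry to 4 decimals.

Form the Lagrangian:
  L(x, lambda) = (1/2) x^T Q x + c^T x + lambda^T (A x - b)
Stationarity (grad_x L = 0): Q x + c + A^T lambda = 0.
Primal feasibility: A x = b.

This gives the KKT block system:
  [ Q   A^T ] [ x     ]   [-c ]
  [ A    0  ] [ lambda ] = [ b ]

Solving the linear system:
  x*      = (0.9823, 0.9275, -1.0539)
  lambda* = (-3.2305)
  f(x*)   = 6.3917

x* = (0.9823, 0.9275, -1.0539), lambda* = (-3.2305)


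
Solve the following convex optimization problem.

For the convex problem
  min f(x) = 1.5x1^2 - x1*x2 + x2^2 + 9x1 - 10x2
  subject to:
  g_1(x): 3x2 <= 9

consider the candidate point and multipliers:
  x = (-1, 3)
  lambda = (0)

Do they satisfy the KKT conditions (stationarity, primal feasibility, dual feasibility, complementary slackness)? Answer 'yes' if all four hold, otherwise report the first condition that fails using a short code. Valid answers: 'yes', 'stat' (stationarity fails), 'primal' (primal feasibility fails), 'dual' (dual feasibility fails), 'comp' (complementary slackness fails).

Gradient of f: grad f(x) = Q x + c = (3, -3)
Constraint values g_i(x) = a_i^T x - b_i:
  g_1((-1, 3)) = 0
Stationarity residual: grad f(x) + sum_i lambda_i a_i = (3, -3)
  -> stationarity FAILS
Primal feasibility (all g_i <= 0): OK
Dual feasibility (all lambda_i >= 0): OK
Complementary slackness (lambda_i * g_i(x) = 0 for all i): OK

Verdict: the first failing condition is stationarity -> stat.

stat


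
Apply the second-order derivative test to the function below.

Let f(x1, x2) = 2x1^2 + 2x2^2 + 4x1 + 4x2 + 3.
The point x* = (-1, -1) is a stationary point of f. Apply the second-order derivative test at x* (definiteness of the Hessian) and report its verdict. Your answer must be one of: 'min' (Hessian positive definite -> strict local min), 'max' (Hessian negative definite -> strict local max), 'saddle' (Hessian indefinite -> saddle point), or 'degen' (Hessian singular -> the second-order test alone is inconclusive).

Compute the Hessian H = grad^2 f:
  H = [[4, 0], [0, 4]]
Verify stationarity: grad f(x*) = H x* + g = (0, 0).
Eigenvalues of H: 4, 4.
Both eigenvalues > 0, so H is positive definite -> x* is a strict local min.

min


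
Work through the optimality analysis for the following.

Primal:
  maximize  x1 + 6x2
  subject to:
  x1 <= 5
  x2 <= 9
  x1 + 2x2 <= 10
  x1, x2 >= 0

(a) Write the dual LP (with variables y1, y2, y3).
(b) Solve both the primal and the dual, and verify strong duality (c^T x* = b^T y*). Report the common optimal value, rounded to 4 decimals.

The standard primal-dual pair for 'max c^T x s.t. A x <= b, x >= 0' is:
  Dual:  min b^T y  s.t.  A^T y >= c,  y >= 0.

So the dual LP is:
  minimize  5y1 + 9y2 + 10y3
  subject to:
    y1 + y3 >= 1
    y2 + 2y3 >= 6
    y1, y2, y3 >= 0

Solving the primal: x* = (0, 5).
  primal value c^T x* = 30.
Solving the dual: y* = (0, 0, 3).
  dual value b^T y* = 30.
Strong duality: c^T x* = b^T y*. Confirmed.

30


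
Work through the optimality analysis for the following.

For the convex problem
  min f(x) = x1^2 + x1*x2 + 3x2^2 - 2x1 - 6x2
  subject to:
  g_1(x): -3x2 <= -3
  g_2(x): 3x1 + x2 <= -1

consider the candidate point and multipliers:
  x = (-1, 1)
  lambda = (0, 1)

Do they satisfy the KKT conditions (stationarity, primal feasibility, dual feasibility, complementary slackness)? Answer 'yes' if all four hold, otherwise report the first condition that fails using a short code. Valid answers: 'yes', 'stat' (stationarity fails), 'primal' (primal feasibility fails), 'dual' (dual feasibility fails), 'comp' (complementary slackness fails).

Gradient of f: grad f(x) = Q x + c = (-3, -1)
Constraint values g_i(x) = a_i^T x - b_i:
  g_1((-1, 1)) = 0
  g_2((-1, 1)) = -1
Stationarity residual: grad f(x) + sum_i lambda_i a_i = (0, 0)
  -> stationarity OK
Primal feasibility (all g_i <= 0): OK
Dual feasibility (all lambda_i >= 0): OK
Complementary slackness (lambda_i * g_i(x) = 0 for all i): FAILS

Verdict: the first failing condition is complementary_slackness -> comp.

comp


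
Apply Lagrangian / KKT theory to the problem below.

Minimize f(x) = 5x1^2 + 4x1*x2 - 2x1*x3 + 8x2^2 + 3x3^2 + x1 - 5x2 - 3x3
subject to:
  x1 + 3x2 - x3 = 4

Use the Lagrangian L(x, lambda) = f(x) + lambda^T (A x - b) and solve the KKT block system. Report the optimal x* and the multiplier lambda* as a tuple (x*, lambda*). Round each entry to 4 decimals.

Form the Lagrangian:
  L(x, lambda) = (1/2) x^T Q x + c^T x + lambda^T (A x - b)
Stationarity (grad_x L = 0): Q x + c + A^T lambda = 0.
Primal feasibility: A x = b.

This gives the KKT block system:
  [ Q   A^T ] [ x     ]   [-c ]
  [ A    0  ] [ lambda ] = [ b ]

Solving the linear system:
  x*      = (-0.1986, 1.274, -0.3767)
  lambda* = (-4.863)
  f(x*)   = 7.0068

x* = (-0.1986, 1.274, -0.3767), lambda* = (-4.863)


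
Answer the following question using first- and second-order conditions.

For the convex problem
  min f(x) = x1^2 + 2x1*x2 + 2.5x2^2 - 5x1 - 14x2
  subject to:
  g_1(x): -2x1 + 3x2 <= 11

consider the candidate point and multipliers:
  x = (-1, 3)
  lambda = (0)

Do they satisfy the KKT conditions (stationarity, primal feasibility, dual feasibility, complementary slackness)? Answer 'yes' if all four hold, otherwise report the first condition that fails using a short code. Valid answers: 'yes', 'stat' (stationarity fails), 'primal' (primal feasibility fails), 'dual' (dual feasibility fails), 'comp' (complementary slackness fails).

Gradient of f: grad f(x) = Q x + c = (-1, -1)
Constraint values g_i(x) = a_i^T x - b_i:
  g_1((-1, 3)) = 0
Stationarity residual: grad f(x) + sum_i lambda_i a_i = (-1, -1)
  -> stationarity FAILS
Primal feasibility (all g_i <= 0): OK
Dual feasibility (all lambda_i >= 0): OK
Complementary slackness (lambda_i * g_i(x) = 0 for all i): OK

Verdict: the first failing condition is stationarity -> stat.

stat


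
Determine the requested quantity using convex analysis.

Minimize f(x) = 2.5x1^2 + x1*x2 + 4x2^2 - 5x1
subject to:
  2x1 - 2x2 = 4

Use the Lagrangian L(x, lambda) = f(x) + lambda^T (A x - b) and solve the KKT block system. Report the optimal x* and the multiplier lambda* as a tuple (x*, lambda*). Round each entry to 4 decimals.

Form the Lagrangian:
  L(x, lambda) = (1/2) x^T Q x + c^T x + lambda^T (A x - b)
Stationarity (grad_x L = 0): Q x + c + A^T lambda = 0.
Primal feasibility: A x = b.

This gives the KKT block system:
  [ Q   A^T ] [ x     ]   [-c ]
  [ A    0  ] [ lambda ] = [ b ]

Solving the linear system:
  x*      = (1.5333, -0.4667)
  lambda* = (-1.1)
  f(x*)   = -1.6333

x* = (1.5333, -0.4667), lambda* = (-1.1)


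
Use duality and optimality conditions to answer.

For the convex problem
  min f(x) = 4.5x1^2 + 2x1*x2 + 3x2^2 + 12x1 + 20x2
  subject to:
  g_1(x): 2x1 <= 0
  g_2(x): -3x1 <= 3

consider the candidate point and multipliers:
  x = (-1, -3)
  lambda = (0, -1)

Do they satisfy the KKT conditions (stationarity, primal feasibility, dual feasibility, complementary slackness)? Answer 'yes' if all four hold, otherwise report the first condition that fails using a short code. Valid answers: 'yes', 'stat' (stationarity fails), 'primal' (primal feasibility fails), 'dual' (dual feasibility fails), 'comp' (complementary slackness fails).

Gradient of f: grad f(x) = Q x + c = (-3, 0)
Constraint values g_i(x) = a_i^T x - b_i:
  g_1((-1, -3)) = -2
  g_2((-1, -3)) = 0
Stationarity residual: grad f(x) + sum_i lambda_i a_i = (0, 0)
  -> stationarity OK
Primal feasibility (all g_i <= 0): OK
Dual feasibility (all lambda_i >= 0): FAILS
Complementary slackness (lambda_i * g_i(x) = 0 for all i): OK

Verdict: the first failing condition is dual_feasibility -> dual.

dual


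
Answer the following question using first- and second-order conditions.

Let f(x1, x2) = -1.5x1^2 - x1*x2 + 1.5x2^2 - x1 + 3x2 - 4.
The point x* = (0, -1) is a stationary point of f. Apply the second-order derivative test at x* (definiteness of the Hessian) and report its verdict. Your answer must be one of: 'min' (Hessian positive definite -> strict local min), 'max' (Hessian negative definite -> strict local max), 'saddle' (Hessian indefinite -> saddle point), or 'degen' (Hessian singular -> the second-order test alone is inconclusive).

Compute the Hessian H = grad^2 f:
  H = [[-3, -1], [-1, 3]]
Verify stationarity: grad f(x*) = H x* + g = (0, 0).
Eigenvalues of H: -3.1623, 3.1623.
Eigenvalues have mixed signs, so H is indefinite -> x* is a saddle point.

saddle
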